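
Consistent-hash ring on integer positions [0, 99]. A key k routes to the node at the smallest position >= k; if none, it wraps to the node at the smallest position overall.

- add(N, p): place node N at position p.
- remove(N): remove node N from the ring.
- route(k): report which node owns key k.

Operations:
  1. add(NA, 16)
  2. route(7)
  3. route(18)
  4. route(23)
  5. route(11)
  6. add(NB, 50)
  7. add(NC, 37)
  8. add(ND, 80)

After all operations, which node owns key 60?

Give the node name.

Answer: ND

Derivation:
Op 1: add NA@16 -> ring=[16:NA]
Op 2: route key 7: smallest pos >= 7 is 16 -> NA
Op 3: route key 18: none >= 18, wrap to smallest pos 16 -> NA
Op 4: route key 23: none >= 23, wrap to smallest pos 16 -> NA
Op 5: route key 11: smallest pos >= 11 is 16 -> NA
Op 6: add NB@50 -> ring=[16:NA,50:NB]
Op 7: add NC@37 -> ring=[16:NA,37:NC,50:NB]
Op 8: add ND@80 -> ring=[16:NA,37:NC,50:NB,80:ND]
Final route key 60: smallest pos >= 60 is 80 -> ND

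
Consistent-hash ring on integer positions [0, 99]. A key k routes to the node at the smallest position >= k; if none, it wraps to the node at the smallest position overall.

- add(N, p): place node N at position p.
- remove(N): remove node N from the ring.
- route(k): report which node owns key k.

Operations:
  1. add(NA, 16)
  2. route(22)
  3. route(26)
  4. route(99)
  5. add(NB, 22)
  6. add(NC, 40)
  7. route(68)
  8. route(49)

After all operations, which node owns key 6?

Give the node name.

Answer: NA

Derivation:
Op 1: add NA@16 -> ring=[16:NA]
Op 2: route key 22: none >= 22, wrap to smallest pos 16 -> NA
Op 3: route key 26: none >= 26, wrap to smallest pos 16 -> NA
Op 4: route key 99: none >= 99, wrap to smallest pos 16 -> NA
Op 5: add NB@22 -> ring=[16:NA,22:NB]
Op 6: add NC@40 -> ring=[16:NA,22:NB,40:NC]
Op 7: route key 68: none >= 68, wrap to smallest pos 16 -> NA
Op 8: route key 49: none >= 49, wrap to smallest pos 16 -> NA
Final route key 6: smallest pos >= 6 is 16 -> NA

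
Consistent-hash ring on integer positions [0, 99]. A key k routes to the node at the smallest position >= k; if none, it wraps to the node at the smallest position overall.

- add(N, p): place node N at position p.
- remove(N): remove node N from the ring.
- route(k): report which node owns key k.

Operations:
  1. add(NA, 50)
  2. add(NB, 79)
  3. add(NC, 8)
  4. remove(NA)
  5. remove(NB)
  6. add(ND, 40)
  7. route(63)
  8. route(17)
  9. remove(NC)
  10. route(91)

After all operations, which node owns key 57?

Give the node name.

Answer: ND

Derivation:
Op 1: add NA@50 -> ring=[50:NA]
Op 2: add NB@79 -> ring=[50:NA,79:NB]
Op 3: add NC@8 -> ring=[8:NC,50:NA,79:NB]
Op 4: remove NA -> ring=[8:NC,79:NB]
Op 5: remove NB -> ring=[8:NC]
Op 6: add ND@40 -> ring=[8:NC,40:ND]
Op 7: route key 63: none >= 63, wrap to smallest pos 8 -> NC
Op 8: route key 17: smallest pos >= 17 is 40 -> ND
Op 9: remove NC -> ring=[40:ND]
Op 10: route key 91: none >= 91, wrap to smallest pos 40 -> ND
Final route key 57: none >= 57, wrap to smallest pos 40 -> ND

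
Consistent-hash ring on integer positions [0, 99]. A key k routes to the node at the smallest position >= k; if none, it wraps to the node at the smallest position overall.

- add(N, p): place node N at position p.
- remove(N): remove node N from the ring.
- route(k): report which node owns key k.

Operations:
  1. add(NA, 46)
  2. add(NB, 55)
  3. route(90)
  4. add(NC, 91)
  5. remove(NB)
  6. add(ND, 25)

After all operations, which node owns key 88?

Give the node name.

Answer: NC

Derivation:
Op 1: add NA@46 -> ring=[46:NA]
Op 2: add NB@55 -> ring=[46:NA,55:NB]
Op 3: route key 90: none >= 90, wrap to smallest pos 46 -> NA
Op 4: add NC@91 -> ring=[46:NA,55:NB,91:NC]
Op 5: remove NB -> ring=[46:NA,91:NC]
Op 6: add ND@25 -> ring=[25:ND,46:NA,91:NC]
Final route key 88: smallest pos >= 88 is 91 -> NC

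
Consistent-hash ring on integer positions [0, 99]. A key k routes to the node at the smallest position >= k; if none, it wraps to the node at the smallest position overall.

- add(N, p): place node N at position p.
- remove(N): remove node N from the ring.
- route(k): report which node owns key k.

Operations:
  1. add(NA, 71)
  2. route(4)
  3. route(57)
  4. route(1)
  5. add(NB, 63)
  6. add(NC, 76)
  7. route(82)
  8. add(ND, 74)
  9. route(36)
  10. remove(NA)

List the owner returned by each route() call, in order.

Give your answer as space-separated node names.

Answer: NA NA NA NB NB

Derivation:
Op 1: add NA@71 -> ring=[71:NA]
Op 2: route key 4: smallest pos >= 4 is 71 -> NA
Op 3: route key 57: smallest pos >= 57 is 71 -> NA
Op 4: route key 1: smallest pos >= 1 is 71 -> NA
Op 5: add NB@63 -> ring=[63:NB,71:NA]
Op 6: add NC@76 -> ring=[63:NB,71:NA,76:NC]
Op 7: route key 82: none >= 82, wrap to smallest pos 63 -> NB
Op 8: add ND@74 -> ring=[63:NB,71:NA,74:ND,76:NC]
Op 9: route key 36: smallest pos >= 36 is 63 -> NB
Op 10: remove NA -> ring=[63:NB,74:ND,76:NC]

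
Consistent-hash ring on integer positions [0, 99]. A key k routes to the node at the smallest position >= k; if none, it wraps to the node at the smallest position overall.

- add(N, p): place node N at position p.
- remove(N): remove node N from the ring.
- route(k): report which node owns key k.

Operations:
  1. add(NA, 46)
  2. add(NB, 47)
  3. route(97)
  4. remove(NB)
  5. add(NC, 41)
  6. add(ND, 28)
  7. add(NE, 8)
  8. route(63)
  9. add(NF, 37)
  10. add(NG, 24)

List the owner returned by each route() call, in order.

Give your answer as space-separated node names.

Op 1: add NA@46 -> ring=[46:NA]
Op 2: add NB@47 -> ring=[46:NA,47:NB]
Op 3: route key 97: none >= 97, wrap to smallest pos 46 -> NA
Op 4: remove NB -> ring=[46:NA]
Op 5: add NC@41 -> ring=[41:NC,46:NA]
Op 6: add ND@28 -> ring=[28:ND,41:NC,46:NA]
Op 7: add NE@8 -> ring=[8:NE,28:ND,41:NC,46:NA]
Op 8: route key 63: none >= 63, wrap to smallest pos 8 -> NE
Op 9: add NF@37 -> ring=[8:NE,28:ND,37:NF,41:NC,46:NA]
Op 10: add NG@24 -> ring=[8:NE,24:NG,28:ND,37:NF,41:NC,46:NA]

Answer: NA NE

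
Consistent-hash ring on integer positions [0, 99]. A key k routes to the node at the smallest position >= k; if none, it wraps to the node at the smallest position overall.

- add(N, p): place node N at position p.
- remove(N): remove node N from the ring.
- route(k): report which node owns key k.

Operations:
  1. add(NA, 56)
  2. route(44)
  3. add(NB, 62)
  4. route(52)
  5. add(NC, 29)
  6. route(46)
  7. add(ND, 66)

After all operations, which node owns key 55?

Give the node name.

Answer: NA

Derivation:
Op 1: add NA@56 -> ring=[56:NA]
Op 2: route key 44: smallest pos >= 44 is 56 -> NA
Op 3: add NB@62 -> ring=[56:NA,62:NB]
Op 4: route key 52: smallest pos >= 52 is 56 -> NA
Op 5: add NC@29 -> ring=[29:NC,56:NA,62:NB]
Op 6: route key 46: smallest pos >= 46 is 56 -> NA
Op 7: add ND@66 -> ring=[29:NC,56:NA,62:NB,66:ND]
Final route key 55: smallest pos >= 55 is 56 -> NA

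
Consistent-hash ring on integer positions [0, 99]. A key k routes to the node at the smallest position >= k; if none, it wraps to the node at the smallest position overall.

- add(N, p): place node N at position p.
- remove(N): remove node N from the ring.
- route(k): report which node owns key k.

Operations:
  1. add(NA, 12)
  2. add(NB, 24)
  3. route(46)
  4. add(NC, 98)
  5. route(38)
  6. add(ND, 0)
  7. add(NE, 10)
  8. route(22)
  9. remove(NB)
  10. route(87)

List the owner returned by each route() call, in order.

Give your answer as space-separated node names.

Op 1: add NA@12 -> ring=[12:NA]
Op 2: add NB@24 -> ring=[12:NA,24:NB]
Op 3: route key 46: none >= 46, wrap to smallest pos 12 -> NA
Op 4: add NC@98 -> ring=[12:NA,24:NB,98:NC]
Op 5: route key 38: smallest pos >= 38 is 98 -> NC
Op 6: add ND@0 -> ring=[0:ND,12:NA,24:NB,98:NC]
Op 7: add NE@10 -> ring=[0:ND,10:NE,12:NA,24:NB,98:NC]
Op 8: route key 22: smallest pos >= 22 is 24 -> NB
Op 9: remove NB -> ring=[0:ND,10:NE,12:NA,98:NC]
Op 10: route key 87: smallest pos >= 87 is 98 -> NC

Answer: NA NC NB NC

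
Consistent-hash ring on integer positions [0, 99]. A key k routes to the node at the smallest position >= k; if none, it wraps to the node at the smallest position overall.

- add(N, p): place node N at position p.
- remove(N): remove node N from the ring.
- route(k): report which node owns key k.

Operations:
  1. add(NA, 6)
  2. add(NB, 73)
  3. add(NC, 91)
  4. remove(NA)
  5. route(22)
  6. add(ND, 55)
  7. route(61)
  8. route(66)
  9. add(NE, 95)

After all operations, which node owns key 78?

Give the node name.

Op 1: add NA@6 -> ring=[6:NA]
Op 2: add NB@73 -> ring=[6:NA,73:NB]
Op 3: add NC@91 -> ring=[6:NA,73:NB,91:NC]
Op 4: remove NA -> ring=[73:NB,91:NC]
Op 5: route key 22: smallest pos >= 22 is 73 -> NB
Op 6: add ND@55 -> ring=[55:ND,73:NB,91:NC]
Op 7: route key 61: smallest pos >= 61 is 73 -> NB
Op 8: route key 66: smallest pos >= 66 is 73 -> NB
Op 9: add NE@95 -> ring=[55:ND,73:NB,91:NC,95:NE]
Final route key 78: smallest pos >= 78 is 91 -> NC

Answer: NC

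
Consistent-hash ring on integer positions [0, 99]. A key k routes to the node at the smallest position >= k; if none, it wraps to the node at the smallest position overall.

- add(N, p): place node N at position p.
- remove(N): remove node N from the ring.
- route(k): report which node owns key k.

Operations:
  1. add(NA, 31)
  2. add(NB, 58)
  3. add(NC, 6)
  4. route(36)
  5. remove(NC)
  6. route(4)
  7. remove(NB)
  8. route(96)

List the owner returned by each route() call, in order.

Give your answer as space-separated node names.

Op 1: add NA@31 -> ring=[31:NA]
Op 2: add NB@58 -> ring=[31:NA,58:NB]
Op 3: add NC@6 -> ring=[6:NC,31:NA,58:NB]
Op 4: route key 36: smallest pos >= 36 is 58 -> NB
Op 5: remove NC -> ring=[31:NA,58:NB]
Op 6: route key 4: smallest pos >= 4 is 31 -> NA
Op 7: remove NB -> ring=[31:NA]
Op 8: route key 96: none >= 96, wrap to smallest pos 31 -> NA

Answer: NB NA NA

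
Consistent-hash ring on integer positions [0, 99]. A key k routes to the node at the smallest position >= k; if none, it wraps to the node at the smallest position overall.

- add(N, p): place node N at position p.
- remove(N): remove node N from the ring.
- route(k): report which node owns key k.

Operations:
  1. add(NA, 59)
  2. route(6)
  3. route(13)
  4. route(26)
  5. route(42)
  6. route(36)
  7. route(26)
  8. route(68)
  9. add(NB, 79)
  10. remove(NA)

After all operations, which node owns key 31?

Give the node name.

Answer: NB

Derivation:
Op 1: add NA@59 -> ring=[59:NA]
Op 2: route key 6: smallest pos >= 6 is 59 -> NA
Op 3: route key 13: smallest pos >= 13 is 59 -> NA
Op 4: route key 26: smallest pos >= 26 is 59 -> NA
Op 5: route key 42: smallest pos >= 42 is 59 -> NA
Op 6: route key 36: smallest pos >= 36 is 59 -> NA
Op 7: route key 26: smallest pos >= 26 is 59 -> NA
Op 8: route key 68: none >= 68, wrap to smallest pos 59 -> NA
Op 9: add NB@79 -> ring=[59:NA,79:NB]
Op 10: remove NA -> ring=[79:NB]
Final route key 31: smallest pos >= 31 is 79 -> NB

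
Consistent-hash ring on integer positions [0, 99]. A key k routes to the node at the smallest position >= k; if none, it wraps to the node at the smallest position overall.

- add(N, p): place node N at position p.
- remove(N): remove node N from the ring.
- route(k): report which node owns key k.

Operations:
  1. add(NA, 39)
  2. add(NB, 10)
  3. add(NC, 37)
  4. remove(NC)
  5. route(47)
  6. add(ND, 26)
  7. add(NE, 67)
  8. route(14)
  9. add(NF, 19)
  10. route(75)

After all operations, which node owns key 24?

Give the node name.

Op 1: add NA@39 -> ring=[39:NA]
Op 2: add NB@10 -> ring=[10:NB,39:NA]
Op 3: add NC@37 -> ring=[10:NB,37:NC,39:NA]
Op 4: remove NC -> ring=[10:NB,39:NA]
Op 5: route key 47: none >= 47, wrap to smallest pos 10 -> NB
Op 6: add ND@26 -> ring=[10:NB,26:ND,39:NA]
Op 7: add NE@67 -> ring=[10:NB,26:ND,39:NA,67:NE]
Op 8: route key 14: smallest pos >= 14 is 26 -> ND
Op 9: add NF@19 -> ring=[10:NB,19:NF,26:ND,39:NA,67:NE]
Op 10: route key 75: none >= 75, wrap to smallest pos 10 -> NB
Final route key 24: smallest pos >= 24 is 26 -> ND

Answer: ND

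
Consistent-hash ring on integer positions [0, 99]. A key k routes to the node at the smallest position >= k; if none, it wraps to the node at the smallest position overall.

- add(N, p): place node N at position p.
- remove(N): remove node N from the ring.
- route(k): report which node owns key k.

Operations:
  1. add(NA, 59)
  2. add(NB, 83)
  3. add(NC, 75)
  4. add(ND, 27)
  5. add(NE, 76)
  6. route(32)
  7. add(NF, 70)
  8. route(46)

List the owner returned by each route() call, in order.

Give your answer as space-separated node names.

Answer: NA NA

Derivation:
Op 1: add NA@59 -> ring=[59:NA]
Op 2: add NB@83 -> ring=[59:NA,83:NB]
Op 3: add NC@75 -> ring=[59:NA,75:NC,83:NB]
Op 4: add ND@27 -> ring=[27:ND,59:NA,75:NC,83:NB]
Op 5: add NE@76 -> ring=[27:ND,59:NA,75:NC,76:NE,83:NB]
Op 6: route key 32: smallest pos >= 32 is 59 -> NA
Op 7: add NF@70 -> ring=[27:ND,59:NA,70:NF,75:NC,76:NE,83:NB]
Op 8: route key 46: smallest pos >= 46 is 59 -> NA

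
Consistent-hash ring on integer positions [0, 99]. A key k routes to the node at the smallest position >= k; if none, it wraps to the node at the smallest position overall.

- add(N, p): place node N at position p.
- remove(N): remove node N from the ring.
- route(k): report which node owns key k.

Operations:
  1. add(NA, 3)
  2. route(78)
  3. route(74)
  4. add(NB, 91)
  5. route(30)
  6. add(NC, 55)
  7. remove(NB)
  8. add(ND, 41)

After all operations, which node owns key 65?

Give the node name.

Answer: NA

Derivation:
Op 1: add NA@3 -> ring=[3:NA]
Op 2: route key 78: none >= 78, wrap to smallest pos 3 -> NA
Op 3: route key 74: none >= 74, wrap to smallest pos 3 -> NA
Op 4: add NB@91 -> ring=[3:NA,91:NB]
Op 5: route key 30: smallest pos >= 30 is 91 -> NB
Op 6: add NC@55 -> ring=[3:NA,55:NC,91:NB]
Op 7: remove NB -> ring=[3:NA,55:NC]
Op 8: add ND@41 -> ring=[3:NA,41:ND,55:NC]
Final route key 65: none >= 65, wrap to smallest pos 3 -> NA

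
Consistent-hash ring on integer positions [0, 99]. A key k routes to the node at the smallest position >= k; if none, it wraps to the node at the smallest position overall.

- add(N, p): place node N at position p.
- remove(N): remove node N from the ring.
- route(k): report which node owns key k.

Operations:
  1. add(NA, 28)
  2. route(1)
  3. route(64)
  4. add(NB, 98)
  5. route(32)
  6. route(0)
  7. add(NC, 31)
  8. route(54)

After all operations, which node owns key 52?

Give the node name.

Op 1: add NA@28 -> ring=[28:NA]
Op 2: route key 1: smallest pos >= 1 is 28 -> NA
Op 3: route key 64: none >= 64, wrap to smallest pos 28 -> NA
Op 4: add NB@98 -> ring=[28:NA,98:NB]
Op 5: route key 32: smallest pos >= 32 is 98 -> NB
Op 6: route key 0: smallest pos >= 0 is 28 -> NA
Op 7: add NC@31 -> ring=[28:NA,31:NC,98:NB]
Op 8: route key 54: smallest pos >= 54 is 98 -> NB
Final route key 52: smallest pos >= 52 is 98 -> NB

Answer: NB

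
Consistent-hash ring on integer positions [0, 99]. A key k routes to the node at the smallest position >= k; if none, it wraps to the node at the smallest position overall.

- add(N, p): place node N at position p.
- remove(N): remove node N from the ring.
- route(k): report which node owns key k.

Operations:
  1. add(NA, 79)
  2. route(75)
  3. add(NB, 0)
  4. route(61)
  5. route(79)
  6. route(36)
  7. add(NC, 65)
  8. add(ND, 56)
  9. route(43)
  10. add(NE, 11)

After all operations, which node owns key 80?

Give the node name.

Op 1: add NA@79 -> ring=[79:NA]
Op 2: route key 75: smallest pos >= 75 is 79 -> NA
Op 3: add NB@0 -> ring=[0:NB,79:NA]
Op 4: route key 61: smallest pos >= 61 is 79 -> NA
Op 5: route key 79: smallest pos >= 79 is 79 -> NA
Op 6: route key 36: smallest pos >= 36 is 79 -> NA
Op 7: add NC@65 -> ring=[0:NB,65:NC,79:NA]
Op 8: add ND@56 -> ring=[0:NB,56:ND,65:NC,79:NA]
Op 9: route key 43: smallest pos >= 43 is 56 -> ND
Op 10: add NE@11 -> ring=[0:NB,11:NE,56:ND,65:NC,79:NA]
Final route key 80: none >= 80, wrap to smallest pos 0 -> NB

Answer: NB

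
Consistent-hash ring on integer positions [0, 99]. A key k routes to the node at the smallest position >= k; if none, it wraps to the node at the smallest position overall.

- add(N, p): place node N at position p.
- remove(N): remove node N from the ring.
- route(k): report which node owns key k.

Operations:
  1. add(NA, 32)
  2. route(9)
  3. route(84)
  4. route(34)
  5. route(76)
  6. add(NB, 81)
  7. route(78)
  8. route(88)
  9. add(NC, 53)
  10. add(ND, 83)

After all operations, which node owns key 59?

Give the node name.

Op 1: add NA@32 -> ring=[32:NA]
Op 2: route key 9: smallest pos >= 9 is 32 -> NA
Op 3: route key 84: none >= 84, wrap to smallest pos 32 -> NA
Op 4: route key 34: none >= 34, wrap to smallest pos 32 -> NA
Op 5: route key 76: none >= 76, wrap to smallest pos 32 -> NA
Op 6: add NB@81 -> ring=[32:NA,81:NB]
Op 7: route key 78: smallest pos >= 78 is 81 -> NB
Op 8: route key 88: none >= 88, wrap to smallest pos 32 -> NA
Op 9: add NC@53 -> ring=[32:NA,53:NC,81:NB]
Op 10: add ND@83 -> ring=[32:NA,53:NC,81:NB,83:ND]
Final route key 59: smallest pos >= 59 is 81 -> NB

Answer: NB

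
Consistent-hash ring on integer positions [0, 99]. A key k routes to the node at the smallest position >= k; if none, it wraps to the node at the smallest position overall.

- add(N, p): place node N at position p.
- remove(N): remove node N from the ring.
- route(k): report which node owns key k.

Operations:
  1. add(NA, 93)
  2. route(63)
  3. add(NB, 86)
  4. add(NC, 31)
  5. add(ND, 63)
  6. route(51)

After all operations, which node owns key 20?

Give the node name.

Answer: NC

Derivation:
Op 1: add NA@93 -> ring=[93:NA]
Op 2: route key 63: smallest pos >= 63 is 93 -> NA
Op 3: add NB@86 -> ring=[86:NB,93:NA]
Op 4: add NC@31 -> ring=[31:NC,86:NB,93:NA]
Op 5: add ND@63 -> ring=[31:NC,63:ND,86:NB,93:NA]
Op 6: route key 51: smallest pos >= 51 is 63 -> ND
Final route key 20: smallest pos >= 20 is 31 -> NC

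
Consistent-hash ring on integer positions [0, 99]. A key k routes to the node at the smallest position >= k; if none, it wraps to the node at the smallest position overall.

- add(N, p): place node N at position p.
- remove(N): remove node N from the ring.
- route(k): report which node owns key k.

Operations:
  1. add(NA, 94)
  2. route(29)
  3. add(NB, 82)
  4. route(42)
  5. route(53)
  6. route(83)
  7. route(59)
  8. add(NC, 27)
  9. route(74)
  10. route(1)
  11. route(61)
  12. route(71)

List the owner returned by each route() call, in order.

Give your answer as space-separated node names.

Op 1: add NA@94 -> ring=[94:NA]
Op 2: route key 29: smallest pos >= 29 is 94 -> NA
Op 3: add NB@82 -> ring=[82:NB,94:NA]
Op 4: route key 42: smallest pos >= 42 is 82 -> NB
Op 5: route key 53: smallest pos >= 53 is 82 -> NB
Op 6: route key 83: smallest pos >= 83 is 94 -> NA
Op 7: route key 59: smallest pos >= 59 is 82 -> NB
Op 8: add NC@27 -> ring=[27:NC,82:NB,94:NA]
Op 9: route key 74: smallest pos >= 74 is 82 -> NB
Op 10: route key 1: smallest pos >= 1 is 27 -> NC
Op 11: route key 61: smallest pos >= 61 is 82 -> NB
Op 12: route key 71: smallest pos >= 71 is 82 -> NB

Answer: NA NB NB NA NB NB NC NB NB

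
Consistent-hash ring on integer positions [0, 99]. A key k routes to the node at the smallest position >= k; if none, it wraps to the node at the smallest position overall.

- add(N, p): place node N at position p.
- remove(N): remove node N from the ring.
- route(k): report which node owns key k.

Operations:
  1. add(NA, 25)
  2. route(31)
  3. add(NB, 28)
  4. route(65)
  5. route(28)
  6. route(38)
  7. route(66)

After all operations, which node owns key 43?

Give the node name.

Op 1: add NA@25 -> ring=[25:NA]
Op 2: route key 31: none >= 31, wrap to smallest pos 25 -> NA
Op 3: add NB@28 -> ring=[25:NA,28:NB]
Op 4: route key 65: none >= 65, wrap to smallest pos 25 -> NA
Op 5: route key 28: smallest pos >= 28 is 28 -> NB
Op 6: route key 38: none >= 38, wrap to smallest pos 25 -> NA
Op 7: route key 66: none >= 66, wrap to smallest pos 25 -> NA
Final route key 43: none >= 43, wrap to smallest pos 25 -> NA

Answer: NA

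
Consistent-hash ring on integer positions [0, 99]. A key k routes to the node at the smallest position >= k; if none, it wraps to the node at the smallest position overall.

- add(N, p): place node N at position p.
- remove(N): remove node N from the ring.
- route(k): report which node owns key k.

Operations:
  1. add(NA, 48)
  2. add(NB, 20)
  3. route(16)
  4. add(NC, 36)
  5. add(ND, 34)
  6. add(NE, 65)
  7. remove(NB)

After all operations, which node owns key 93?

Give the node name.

Op 1: add NA@48 -> ring=[48:NA]
Op 2: add NB@20 -> ring=[20:NB,48:NA]
Op 3: route key 16: smallest pos >= 16 is 20 -> NB
Op 4: add NC@36 -> ring=[20:NB,36:NC,48:NA]
Op 5: add ND@34 -> ring=[20:NB,34:ND,36:NC,48:NA]
Op 6: add NE@65 -> ring=[20:NB,34:ND,36:NC,48:NA,65:NE]
Op 7: remove NB -> ring=[34:ND,36:NC,48:NA,65:NE]
Final route key 93: none >= 93, wrap to smallest pos 34 -> ND

Answer: ND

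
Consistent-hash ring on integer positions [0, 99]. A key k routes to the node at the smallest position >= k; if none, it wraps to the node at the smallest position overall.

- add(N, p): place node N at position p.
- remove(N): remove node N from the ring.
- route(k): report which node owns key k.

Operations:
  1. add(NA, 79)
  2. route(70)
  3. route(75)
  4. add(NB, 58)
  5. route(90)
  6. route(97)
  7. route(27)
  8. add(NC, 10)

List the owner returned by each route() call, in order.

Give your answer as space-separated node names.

Op 1: add NA@79 -> ring=[79:NA]
Op 2: route key 70: smallest pos >= 70 is 79 -> NA
Op 3: route key 75: smallest pos >= 75 is 79 -> NA
Op 4: add NB@58 -> ring=[58:NB,79:NA]
Op 5: route key 90: none >= 90, wrap to smallest pos 58 -> NB
Op 6: route key 97: none >= 97, wrap to smallest pos 58 -> NB
Op 7: route key 27: smallest pos >= 27 is 58 -> NB
Op 8: add NC@10 -> ring=[10:NC,58:NB,79:NA]

Answer: NA NA NB NB NB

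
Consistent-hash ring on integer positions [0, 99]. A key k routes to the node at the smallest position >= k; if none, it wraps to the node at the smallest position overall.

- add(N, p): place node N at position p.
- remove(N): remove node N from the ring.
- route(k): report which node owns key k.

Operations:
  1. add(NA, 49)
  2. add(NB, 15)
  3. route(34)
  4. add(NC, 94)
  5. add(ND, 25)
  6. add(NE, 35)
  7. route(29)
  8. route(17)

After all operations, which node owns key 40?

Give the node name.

Op 1: add NA@49 -> ring=[49:NA]
Op 2: add NB@15 -> ring=[15:NB,49:NA]
Op 3: route key 34: smallest pos >= 34 is 49 -> NA
Op 4: add NC@94 -> ring=[15:NB,49:NA,94:NC]
Op 5: add ND@25 -> ring=[15:NB,25:ND,49:NA,94:NC]
Op 6: add NE@35 -> ring=[15:NB,25:ND,35:NE,49:NA,94:NC]
Op 7: route key 29: smallest pos >= 29 is 35 -> NE
Op 8: route key 17: smallest pos >= 17 is 25 -> ND
Final route key 40: smallest pos >= 40 is 49 -> NA

Answer: NA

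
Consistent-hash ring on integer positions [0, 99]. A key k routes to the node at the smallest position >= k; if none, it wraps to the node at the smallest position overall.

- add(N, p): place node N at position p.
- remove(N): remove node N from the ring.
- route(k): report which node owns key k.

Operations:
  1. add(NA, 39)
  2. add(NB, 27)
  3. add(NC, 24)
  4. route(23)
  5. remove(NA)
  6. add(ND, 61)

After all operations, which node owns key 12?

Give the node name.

Op 1: add NA@39 -> ring=[39:NA]
Op 2: add NB@27 -> ring=[27:NB,39:NA]
Op 3: add NC@24 -> ring=[24:NC,27:NB,39:NA]
Op 4: route key 23: smallest pos >= 23 is 24 -> NC
Op 5: remove NA -> ring=[24:NC,27:NB]
Op 6: add ND@61 -> ring=[24:NC,27:NB,61:ND]
Final route key 12: smallest pos >= 12 is 24 -> NC

Answer: NC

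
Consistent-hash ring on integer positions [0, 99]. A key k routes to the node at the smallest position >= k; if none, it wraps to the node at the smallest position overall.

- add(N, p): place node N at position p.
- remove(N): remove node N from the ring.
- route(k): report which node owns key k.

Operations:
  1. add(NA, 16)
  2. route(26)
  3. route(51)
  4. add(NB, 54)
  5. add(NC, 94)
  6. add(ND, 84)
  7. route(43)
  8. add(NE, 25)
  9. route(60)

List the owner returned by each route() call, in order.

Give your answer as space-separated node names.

Op 1: add NA@16 -> ring=[16:NA]
Op 2: route key 26: none >= 26, wrap to smallest pos 16 -> NA
Op 3: route key 51: none >= 51, wrap to smallest pos 16 -> NA
Op 4: add NB@54 -> ring=[16:NA,54:NB]
Op 5: add NC@94 -> ring=[16:NA,54:NB,94:NC]
Op 6: add ND@84 -> ring=[16:NA,54:NB,84:ND,94:NC]
Op 7: route key 43: smallest pos >= 43 is 54 -> NB
Op 8: add NE@25 -> ring=[16:NA,25:NE,54:NB,84:ND,94:NC]
Op 9: route key 60: smallest pos >= 60 is 84 -> ND

Answer: NA NA NB ND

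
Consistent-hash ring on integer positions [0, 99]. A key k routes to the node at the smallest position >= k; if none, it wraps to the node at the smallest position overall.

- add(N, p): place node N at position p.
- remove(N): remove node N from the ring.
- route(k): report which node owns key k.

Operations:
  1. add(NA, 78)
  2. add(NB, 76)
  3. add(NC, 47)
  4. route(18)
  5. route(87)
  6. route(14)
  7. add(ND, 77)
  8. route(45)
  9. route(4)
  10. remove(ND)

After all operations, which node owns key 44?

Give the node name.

Op 1: add NA@78 -> ring=[78:NA]
Op 2: add NB@76 -> ring=[76:NB,78:NA]
Op 3: add NC@47 -> ring=[47:NC,76:NB,78:NA]
Op 4: route key 18: smallest pos >= 18 is 47 -> NC
Op 5: route key 87: none >= 87, wrap to smallest pos 47 -> NC
Op 6: route key 14: smallest pos >= 14 is 47 -> NC
Op 7: add ND@77 -> ring=[47:NC,76:NB,77:ND,78:NA]
Op 8: route key 45: smallest pos >= 45 is 47 -> NC
Op 9: route key 4: smallest pos >= 4 is 47 -> NC
Op 10: remove ND -> ring=[47:NC,76:NB,78:NA]
Final route key 44: smallest pos >= 44 is 47 -> NC

Answer: NC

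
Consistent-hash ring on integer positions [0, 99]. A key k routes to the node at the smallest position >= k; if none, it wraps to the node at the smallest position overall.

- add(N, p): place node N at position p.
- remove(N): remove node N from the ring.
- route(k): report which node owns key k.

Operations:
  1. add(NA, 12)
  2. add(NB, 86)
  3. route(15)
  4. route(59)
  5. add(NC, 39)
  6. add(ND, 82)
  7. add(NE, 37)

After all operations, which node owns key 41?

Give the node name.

Answer: ND

Derivation:
Op 1: add NA@12 -> ring=[12:NA]
Op 2: add NB@86 -> ring=[12:NA,86:NB]
Op 3: route key 15: smallest pos >= 15 is 86 -> NB
Op 4: route key 59: smallest pos >= 59 is 86 -> NB
Op 5: add NC@39 -> ring=[12:NA,39:NC,86:NB]
Op 6: add ND@82 -> ring=[12:NA,39:NC,82:ND,86:NB]
Op 7: add NE@37 -> ring=[12:NA,37:NE,39:NC,82:ND,86:NB]
Final route key 41: smallest pos >= 41 is 82 -> ND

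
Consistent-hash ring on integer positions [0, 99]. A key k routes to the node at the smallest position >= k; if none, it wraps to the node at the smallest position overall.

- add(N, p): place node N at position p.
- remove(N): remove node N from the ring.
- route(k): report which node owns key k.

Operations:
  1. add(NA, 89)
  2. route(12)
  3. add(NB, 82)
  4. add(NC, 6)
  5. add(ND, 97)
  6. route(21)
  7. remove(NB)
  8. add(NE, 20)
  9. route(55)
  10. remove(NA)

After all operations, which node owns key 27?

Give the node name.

Answer: ND

Derivation:
Op 1: add NA@89 -> ring=[89:NA]
Op 2: route key 12: smallest pos >= 12 is 89 -> NA
Op 3: add NB@82 -> ring=[82:NB,89:NA]
Op 4: add NC@6 -> ring=[6:NC,82:NB,89:NA]
Op 5: add ND@97 -> ring=[6:NC,82:NB,89:NA,97:ND]
Op 6: route key 21: smallest pos >= 21 is 82 -> NB
Op 7: remove NB -> ring=[6:NC,89:NA,97:ND]
Op 8: add NE@20 -> ring=[6:NC,20:NE,89:NA,97:ND]
Op 9: route key 55: smallest pos >= 55 is 89 -> NA
Op 10: remove NA -> ring=[6:NC,20:NE,97:ND]
Final route key 27: smallest pos >= 27 is 97 -> ND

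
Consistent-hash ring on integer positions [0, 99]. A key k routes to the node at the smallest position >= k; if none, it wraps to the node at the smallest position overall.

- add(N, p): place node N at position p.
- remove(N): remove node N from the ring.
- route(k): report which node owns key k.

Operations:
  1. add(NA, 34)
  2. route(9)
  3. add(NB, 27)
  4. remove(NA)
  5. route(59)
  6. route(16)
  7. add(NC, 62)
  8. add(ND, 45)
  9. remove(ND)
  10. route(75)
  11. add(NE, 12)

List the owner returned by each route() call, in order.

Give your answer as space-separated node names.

Answer: NA NB NB NB

Derivation:
Op 1: add NA@34 -> ring=[34:NA]
Op 2: route key 9: smallest pos >= 9 is 34 -> NA
Op 3: add NB@27 -> ring=[27:NB,34:NA]
Op 4: remove NA -> ring=[27:NB]
Op 5: route key 59: none >= 59, wrap to smallest pos 27 -> NB
Op 6: route key 16: smallest pos >= 16 is 27 -> NB
Op 7: add NC@62 -> ring=[27:NB,62:NC]
Op 8: add ND@45 -> ring=[27:NB,45:ND,62:NC]
Op 9: remove ND -> ring=[27:NB,62:NC]
Op 10: route key 75: none >= 75, wrap to smallest pos 27 -> NB
Op 11: add NE@12 -> ring=[12:NE,27:NB,62:NC]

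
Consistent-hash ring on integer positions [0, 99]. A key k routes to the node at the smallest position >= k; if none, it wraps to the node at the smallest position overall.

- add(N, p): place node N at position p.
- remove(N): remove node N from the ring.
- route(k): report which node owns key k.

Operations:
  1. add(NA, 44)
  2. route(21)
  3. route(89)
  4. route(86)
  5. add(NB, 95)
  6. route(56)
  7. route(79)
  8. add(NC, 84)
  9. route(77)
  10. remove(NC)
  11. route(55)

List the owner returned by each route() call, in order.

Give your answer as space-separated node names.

Op 1: add NA@44 -> ring=[44:NA]
Op 2: route key 21: smallest pos >= 21 is 44 -> NA
Op 3: route key 89: none >= 89, wrap to smallest pos 44 -> NA
Op 4: route key 86: none >= 86, wrap to smallest pos 44 -> NA
Op 5: add NB@95 -> ring=[44:NA,95:NB]
Op 6: route key 56: smallest pos >= 56 is 95 -> NB
Op 7: route key 79: smallest pos >= 79 is 95 -> NB
Op 8: add NC@84 -> ring=[44:NA,84:NC,95:NB]
Op 9: route key 77: smallest pos >= 77 is 84 -> NC
Op 10: remove NC -> ring=[44:NA,95:NB]
Op 11: route key 55: smallest pos >= 55 is 95 -> NB

Answer: NA NA NA NB NB NC NB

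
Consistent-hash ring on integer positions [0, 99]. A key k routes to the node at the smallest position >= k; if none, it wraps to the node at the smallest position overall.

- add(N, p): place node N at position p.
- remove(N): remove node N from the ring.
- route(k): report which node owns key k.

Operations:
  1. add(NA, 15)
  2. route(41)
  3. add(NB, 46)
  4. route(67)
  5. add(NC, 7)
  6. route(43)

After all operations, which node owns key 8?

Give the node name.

Answer: NA

Derivation:
Op 1: add NA@15 -> ring=[15:NA]
Op 2: route key 41: none >= 41, wrap to smallest pos 15 -> NA
Op 3: add NB@46 -> ring=[15:NA,46:NB]
Op 4: route key 67: none >= 67, wrap to smallest pos 15 -> NA
Op 5: add NC@7 -> ring=[7:NC,15:NA,46:NB]
Op 6: route key 43: smallest pos >= 43 is 46 -> NB
Final route key 8: smallest pos >= 8 is 15 -> NA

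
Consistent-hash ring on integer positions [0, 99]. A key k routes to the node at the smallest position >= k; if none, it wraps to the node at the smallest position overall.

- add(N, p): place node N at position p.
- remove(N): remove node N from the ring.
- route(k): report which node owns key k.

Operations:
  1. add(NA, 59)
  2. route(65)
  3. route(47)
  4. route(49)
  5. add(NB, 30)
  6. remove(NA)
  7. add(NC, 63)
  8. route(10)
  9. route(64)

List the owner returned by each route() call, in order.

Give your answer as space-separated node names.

Answer: NA NA NA NB NB

Derivation:
Op 1: add NA@59 -> ring=[59:NA]
Op 2: route key 65: none >= 65, wrap to smallest pos 59 -> NA
Op 3: route key 47: smallest pos >= 47 is 59 -> NA
Op 4: route key 49: smallest pos >= 49 is 59 -> NA
Op 5: add NB@30 -> ring=[30:NB,59:NA]
Op 6: remove NA -> ring=[30:NB]
Op 7: add NC@63 -> ring=[30:NB,63:NC]
Op 8: route key 10: smallest pos >= 10 is 30 -> NB
Op 9: route key 64: none >= 64, wrap to smallest pos 30 -> NB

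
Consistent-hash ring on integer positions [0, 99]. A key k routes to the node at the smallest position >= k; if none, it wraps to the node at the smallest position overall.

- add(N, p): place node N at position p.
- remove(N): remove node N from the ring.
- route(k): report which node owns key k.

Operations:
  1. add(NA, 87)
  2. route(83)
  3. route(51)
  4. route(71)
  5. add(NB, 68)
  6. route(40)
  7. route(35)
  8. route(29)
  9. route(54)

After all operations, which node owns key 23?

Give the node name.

Answer: NB

Derivation:
Op 1: add NA@87 -> ring=[87:NA]
Op 2: route key 83: smallest pos >= 83 is 87 -> NA
Op 3: route key 51: smallest pos >= 51 is 87 -> NA
Op 4: route key 71: smallest pos >= 71 is 87 -> NA
Op 5: add NB@68 -> ring=[68:NB,87:NA]
Op 6: route key 40: smallest pos >= 40 is 68 -> NB
Op 7: route key 35: smallest pos >= 35 is 68 -> NB
Op 8: route key 29: smallest pos >= 29 is 68 -> NB
Op 9: route key 54: smallest pos >= 54 is 68 -> NB
Final route key 23: smallest pos >= 23 is 68 -> NB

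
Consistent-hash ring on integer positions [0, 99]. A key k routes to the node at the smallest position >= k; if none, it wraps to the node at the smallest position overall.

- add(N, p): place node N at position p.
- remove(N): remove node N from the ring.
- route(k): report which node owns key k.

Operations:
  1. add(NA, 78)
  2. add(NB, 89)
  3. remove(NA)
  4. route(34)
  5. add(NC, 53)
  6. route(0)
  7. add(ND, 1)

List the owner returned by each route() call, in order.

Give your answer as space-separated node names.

Op 1: add NA@78 -> ring=[78:NA]
Op 2: add NB@89 -> ring=[78:NA,89:NB]
Op 3: remove NA -> ring=[89:NB]
Op 4: route key 34: smallest pos >= 34 is 89 -> NB
Op 5: add NC@53 -> ring=[53:NC,89:NB]
Op 6: route key 0: smallest pos >= 0 is 53 -> NC
Op 7: add ND@1 -> ring=[1:ND,53:NC,89:NB]

Answer: NB NC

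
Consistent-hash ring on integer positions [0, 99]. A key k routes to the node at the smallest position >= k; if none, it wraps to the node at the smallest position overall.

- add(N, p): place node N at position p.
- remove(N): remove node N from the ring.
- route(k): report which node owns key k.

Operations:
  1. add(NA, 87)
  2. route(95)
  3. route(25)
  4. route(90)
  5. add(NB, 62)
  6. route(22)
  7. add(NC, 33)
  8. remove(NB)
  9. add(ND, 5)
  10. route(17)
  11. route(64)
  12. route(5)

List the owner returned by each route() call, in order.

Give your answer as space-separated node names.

Op 1: add NA@87 -> ring=[87:NA]
Op 2: route key 95: none >= 95, wrap to smallest pos 87 -> NA
Op 3: route key 25: smallest pos >= 25 is 87 -> NA
Op 4: route key 90: none >= 90, wrap to smallest pos 87 -> NA
Op 5: add NB@62 -> ring=[62:NB,87:NA]
Op 6: route key 22: smallest pos >= 22 is 62 -> NB
Op 7: add NC@33 -> ring=[33:NC,62:NB,87:NA]
Op 8: remove NB -> ring=[33:NC,87:NA]
Op 9: add ND@5 -> ring=[5:ND,33:NC,87:NA]
Op 10: route key 17: smallest pos >= 17 is 33 -> NC
Op 11: route key 64: smallest pos >= 64 is 87 -> NA
Op 12: route key 5: smallest pos >= 5 is 5 -> ND

Answer: NA NA NA NB NC NA ND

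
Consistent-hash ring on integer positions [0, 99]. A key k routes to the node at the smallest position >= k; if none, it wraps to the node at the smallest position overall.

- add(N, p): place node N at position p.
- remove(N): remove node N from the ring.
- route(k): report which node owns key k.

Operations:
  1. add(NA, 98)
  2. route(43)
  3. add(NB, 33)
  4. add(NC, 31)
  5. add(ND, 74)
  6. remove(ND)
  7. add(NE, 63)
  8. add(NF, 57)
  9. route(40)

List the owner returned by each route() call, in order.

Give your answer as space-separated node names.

Op 1: add NA@98 -> ring=[98:NA]
Op 2: route key 43: smallest pos >= 43 is 98 -> NA
Op 3: add NB@33 -> ring=[33:NB,98:NA]
Op 4: add NC@31 -> ring=[31:NC,33:NB,98:NA]
Op 5: add ND@74 -> ring=[31:NC,33:NB,74:ND,98:NA]
Op 6: remove ND -> ring=[31:NC,33:NB,98:NA]
Op 7: add NE@63 -> ring=[31:NC,33:NB,63:NE,98:NA]
Op 8: add NF@57 -> ring=[31:NC,33:NB,57:NF,63:NE,98:NA]
Op 9: route key 40: smallest pos >= 40 is 57 -> NF

Answer: NA NF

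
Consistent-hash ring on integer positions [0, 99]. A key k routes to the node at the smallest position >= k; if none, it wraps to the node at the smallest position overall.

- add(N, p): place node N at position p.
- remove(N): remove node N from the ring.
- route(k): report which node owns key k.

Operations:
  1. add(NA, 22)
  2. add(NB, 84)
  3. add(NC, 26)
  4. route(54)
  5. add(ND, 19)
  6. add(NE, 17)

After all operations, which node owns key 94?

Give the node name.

Op 1: add NA@22 -> ring=[22:NA]
Op 2: add NB@84 -> ring=[22:NA,84:NB]
Op 3: add NC@26 -> ring=[22:NA,26:NC,84:NB]
Op 4: route key 54: smallest pos >= 54 is 84 -> NB
Op 5: add ND@19 -> ring=[19:ND,22:NA,26:NC,84:NB]
Op 6: add NE@17 -> ring=[17:NE,19:ND,22:NA,26:NC,84:NB]
Final route key 94: none >= 94, wrap to smallest pos 17 -> NE

Answer: NE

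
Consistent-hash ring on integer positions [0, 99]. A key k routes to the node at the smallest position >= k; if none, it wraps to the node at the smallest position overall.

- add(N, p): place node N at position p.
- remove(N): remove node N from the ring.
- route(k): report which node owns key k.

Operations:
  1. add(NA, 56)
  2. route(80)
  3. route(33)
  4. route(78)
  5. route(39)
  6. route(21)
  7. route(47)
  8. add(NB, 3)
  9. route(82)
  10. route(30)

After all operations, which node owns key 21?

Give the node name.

Answer: NA

Derivation:
Op 1: add NA@56 -> ring=[56:NA]
Op 2: route key 80: none >= 80, wrap to smallest pos 56 -> NA
Op 3: route key 33: smallest pos >= 33 is 56 -> NA
Op 4: route key 78: none >= 78, wrap to smallest pos 56 -> NA
Op 5: route key 39: smallest pos >= 39 is 56 -> NA
Op 6: route key 21: smallest pos >= 21 is 56 -> NA
Op 7: route key 47: smallest pos >= 47 is 56 -> NA
Op 8: add NB@3 -> ring=[3:NB,56:NA]
Op 9: route key 82: none >= 82, wrap to smallest pos 3 -> NB
Op 10: route key 30: smallest pos >= 30 is 56 -> NA
Final route key 21: smallest pos >= 21 is 56 -> NA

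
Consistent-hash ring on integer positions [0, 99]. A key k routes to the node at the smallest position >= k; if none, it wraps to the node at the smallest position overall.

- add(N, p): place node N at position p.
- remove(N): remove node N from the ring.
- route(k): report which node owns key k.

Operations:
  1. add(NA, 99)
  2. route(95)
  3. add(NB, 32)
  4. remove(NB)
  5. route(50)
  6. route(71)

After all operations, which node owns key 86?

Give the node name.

Op 1: add NA@99 -> ring=[99:NA]
Op 2: route key 95: smallest pos >= 95 is 99 -> NA
Op 3: add NB@32 -> ring=[32:NB,99:NA]
Op 4: remove NB -> ring=[99:NA]
Op 5: route key 50: smallest pos >= 50 is 99 -> NA
Op 6: route key 71: smallest pos >= 71 is 99 -> NA
Final route key 86: smallest pos >= 86 is 99 -> NA

Answer: NA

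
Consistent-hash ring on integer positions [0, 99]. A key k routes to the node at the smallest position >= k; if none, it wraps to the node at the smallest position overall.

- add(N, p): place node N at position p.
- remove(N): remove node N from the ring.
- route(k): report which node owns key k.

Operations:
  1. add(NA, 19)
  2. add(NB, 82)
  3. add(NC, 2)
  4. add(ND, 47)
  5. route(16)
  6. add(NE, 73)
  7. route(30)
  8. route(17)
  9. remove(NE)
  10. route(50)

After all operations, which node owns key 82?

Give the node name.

Op 1: add NA@19 -> ring=[19:NA]
Op 2: add NB@82 -> ring=[19:NA,82:NB]
Op 3: add NC@2 -> ring=[2:NC,19:NA,82:NB]
Op 4: add ND@47 -> ring=[2:NC,19:NA,47:ND,82:NB]
Op 5: route key 16: smallest pos >= 16 is 19 -> NA
Op 6: add NE@73 -> ring=[2:NC,19:NA,47:ND,73:NE,82:NB]
Op 7: route key 30: smallest pos >= 30 is 47 -> ND
Op 8: route key 17: smallest pos >= 17 is 19 -> NA
Op 9: remove NE -> ring=[2:NC,19:NA,47:ND,82:NB]
Op 10: route key 50: smallest pos >= 50 is 82 -> NB
Final route key 82: smallest pos >= 82 is 82 -> NB

Answer: NB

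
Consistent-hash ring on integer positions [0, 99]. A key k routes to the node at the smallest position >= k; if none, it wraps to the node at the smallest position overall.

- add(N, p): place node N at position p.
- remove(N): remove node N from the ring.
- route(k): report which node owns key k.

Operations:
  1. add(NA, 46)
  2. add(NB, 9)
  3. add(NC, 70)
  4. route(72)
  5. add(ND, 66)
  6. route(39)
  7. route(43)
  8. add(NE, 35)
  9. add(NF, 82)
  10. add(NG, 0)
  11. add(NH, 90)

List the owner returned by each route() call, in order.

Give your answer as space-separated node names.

Op 1: add NA@46 -> ring=[46:NA]
Op 2: add NB@9 -> ring=[9:NB,46:NA]
Op 3: add NC@70 -> ring=[9:NB,46:NA,70:NC]
Op 4: route key 72: none >= 72, wrap to smallest pos 9 -> NB
Op 5: add ND@66 -> ring=[9:NB,46:NA,66:ND,70:NC]
Op 6: route key 39: smallest pos >= 39 is 46 -> NA
Op 7: route key 43: smallest pos >= 43 is 46 -> NA
Op 8: add NE@35 -> ring=[9:NB,35:NE,46:NA,66:ND,70:NC]
Op 9: add NF@82 -> ring=[9:NB,35:NE,46:NA,66:ND,70:NC,82:NF]
Op 10: add NG@0 -> ring=[0:NG,9:NB,35:NE,46:NA,66:ND,70:NC,82:NF]
Op 11: add NH@90 -> ring=[0:NG,9:NB,35:NE,46:NA,66:ND,70:NC,82:NF,90:NH]

Answer: NB NA NA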